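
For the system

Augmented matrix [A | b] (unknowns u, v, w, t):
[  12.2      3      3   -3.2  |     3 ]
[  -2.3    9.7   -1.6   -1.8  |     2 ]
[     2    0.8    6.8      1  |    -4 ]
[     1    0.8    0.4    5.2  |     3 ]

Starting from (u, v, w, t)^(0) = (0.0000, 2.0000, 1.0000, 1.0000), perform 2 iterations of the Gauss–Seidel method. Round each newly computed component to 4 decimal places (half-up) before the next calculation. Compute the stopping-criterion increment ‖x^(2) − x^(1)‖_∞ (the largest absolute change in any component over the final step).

Iteration 1:
  u = (3 - (3)·2.0000 - (3)·1.0000 - (-3.2)·1.0000) / (12.2) = -0.2295
  v = (2 - (-2.3)·-0.2295 - (-1.6)·1.0000 - (-1.8)·1.0000) / (9.7) = 0.5023
  w = (-4 - (2)·-0.2295 - (0.8)·0.5023 - (1)·1.0000) / (6.8) = -0.7269
  t = (3 - (1)·-0.2295 - (0.8)·0.5023 - (0.4)·-0.7269) / (5.2) = 0.5997
Iteration 2:
  u = (3 - (3)·0.5023 - (3)·-0.7269 - (-3.2)·0.5997) / (12.2) = 0.4584
  v = (2 - (-2.3)·0.4584 - (-1.6)·-0.7269 - (-1.8)·0.5997) / (9.7) = 0.3063
  w = (-4 - (2)·0.4584 - (0.8)·0.3063 - (1)·0.5997) / (6.8) = -0.8473
  t = (3 - (1)·0.4584 - (0.8)·0.3063 - (0.4)·-0.8473) / (5.2) = 0.5068
Change: (0.6879, -0.1960, -0.1204, -0.0929) → max |·| = 0.6879

0.6879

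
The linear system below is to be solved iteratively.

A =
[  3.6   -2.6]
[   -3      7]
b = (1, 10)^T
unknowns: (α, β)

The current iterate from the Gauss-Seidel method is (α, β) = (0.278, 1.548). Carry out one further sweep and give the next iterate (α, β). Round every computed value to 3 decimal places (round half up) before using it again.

One sweep:
  α = (1 - (-2.6)·1.548) / (3.6) = 1.396
  β = (10 - (-3)·1.396) / (7) = 2.027

(1.396, 2.027)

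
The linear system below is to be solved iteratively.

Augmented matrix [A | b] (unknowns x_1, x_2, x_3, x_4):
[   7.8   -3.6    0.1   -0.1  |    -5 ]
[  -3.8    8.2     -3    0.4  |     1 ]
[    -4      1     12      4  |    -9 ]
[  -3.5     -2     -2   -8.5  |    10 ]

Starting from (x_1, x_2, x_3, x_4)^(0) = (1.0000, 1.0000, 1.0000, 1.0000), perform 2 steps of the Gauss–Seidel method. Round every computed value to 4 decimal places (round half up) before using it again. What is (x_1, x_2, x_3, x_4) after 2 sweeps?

(-0.4734, -0.4821, -0.5642, -0.7354)

Iteration 1:
  x_1 = (-5 - (-3.6)·1.0000 - (0.1)·1.0000 - (-0.1)·1.0000) / (7.8) = -0.1795
  x_2 = (1 - (-3.8)·-0.1795 - (-3)·1.0000 - (0.4)·1.0000) / (8.2) = 0.3558
  x_3 = (-9 - (-4)·-0.1795 - (1)·0.3558 - (4)·1.0000) / (12) = -1.1728
  x_4 = (10 - (-3.5)·-0.1795 - (-2)·0.3558 - (-2)·-1.1728) / (-8.5) = -0.9103
Iteration 2:
  x_1 = (-5 - (-3.6)·0.3558 - (0.1)·-1.1728 - (-0.1)·-0.9103) / (7.8) = -0.4734
  x_2 = (1 - (-3.8)·-0.4734 - (-3)·-1.1728 - (0.4)·-0.9103) / (8.2) = -0.4821
  x_3 = (-9 - (-4)·-0.4734 - (1)·-0.4821 - (4)·-0.9103) / (12) = -0.5642
  x_4 = (10 - (-3.5)·-0.4734 - (-2)·-0.4821 - (-2)·-0.5642) / (-8.5) = -0.7354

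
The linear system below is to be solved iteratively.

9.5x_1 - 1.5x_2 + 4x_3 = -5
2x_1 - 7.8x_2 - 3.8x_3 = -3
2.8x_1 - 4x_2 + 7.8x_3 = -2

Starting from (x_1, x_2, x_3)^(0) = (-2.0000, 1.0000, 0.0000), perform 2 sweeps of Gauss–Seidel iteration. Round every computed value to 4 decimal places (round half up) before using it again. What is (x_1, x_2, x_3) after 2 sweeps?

Iteration 1:
  x_1 = (-5 - (-1.5)·1.0000 - (4)·0.0000) / (9.5) = -0.3684
  x_2 = (-3 - (2)·-0.3684 - (-3.8)·0.0000) / (-7.8) = 0.2902
  x_3 = (-2 - (2.8)·-0.3684 - (-4)·0.2902) / (7.8) = 0.0247
Iteration 2:
  x_1 = (-5 - (-1.5)·0.2902 - (4)·0.0247) / (9.5) = -0.4909
  x_2 = (-3 - (2)·-0.4909 - (-3.8)·0.0247) / (-7.8) = 0.2467
  x_3 = (-2 - (2.8)·-0.4909 - (-4)·0.2467) / (7.8) = 0.0463

(-0.4909, 0.2467, 0.0463)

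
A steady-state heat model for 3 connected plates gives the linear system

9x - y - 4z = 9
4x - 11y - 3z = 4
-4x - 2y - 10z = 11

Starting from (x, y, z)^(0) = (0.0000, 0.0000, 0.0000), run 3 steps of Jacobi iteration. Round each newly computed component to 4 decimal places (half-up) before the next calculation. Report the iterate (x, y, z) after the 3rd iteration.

(0.3990, 0.1968, -1.3483)

Iteration 1:
  x = (9 - (-1)·0.0000 - (-4)·0.0000) / (9) = 1.0000
  y = (4 - (4)·0.0000 - (-3)·0.0000) / (-11) = -0.3636
  z = (11 - (-4)·0.0000 - (-2)·0.0000) / (-10) = -1.1000
Iteration 2:
  x = (9 - (-1)·-0.3636 - (-4)·-1.1000) / (9) = 0.4707
  y = (4 - (4)·1.0000 - (-3)·-1.1000) / (-11) = 0.3000
  z = (11 - (-4)·1.0000 - (-2)·-0.3636) / (-10) = -1.4273
Iteration 3:
  x = (9 - (-1)·0.3000 - (-4)·-1.4273) / (9) = 0.3990
  y = (4 - (4)·0.4707 - (-3)·-1.4273) / (-11) = 0.1968
  z = (11 - (-4)·0.4707 - (-2)·0.3000) / (-10) = -1.3483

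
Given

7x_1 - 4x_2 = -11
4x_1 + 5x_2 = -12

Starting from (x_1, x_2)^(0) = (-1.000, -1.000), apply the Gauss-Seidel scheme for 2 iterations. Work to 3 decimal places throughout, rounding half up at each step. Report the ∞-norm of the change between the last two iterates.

Iteration 1:
  x_1 = (-11 - (-4)·-1.000) / (7) = -2.143
  x_2 = (-12 - (4)·-2.143) / (5) = -0.686
Iteration 2:
  x_1 = (-11 - (-4)·-0.686) / (7) = -1.963
  x_2 = (-12 - (4)·-1.963) / (5) = -0.830
Change: (0.180, -0.144) → max |·| = 0.180

0.180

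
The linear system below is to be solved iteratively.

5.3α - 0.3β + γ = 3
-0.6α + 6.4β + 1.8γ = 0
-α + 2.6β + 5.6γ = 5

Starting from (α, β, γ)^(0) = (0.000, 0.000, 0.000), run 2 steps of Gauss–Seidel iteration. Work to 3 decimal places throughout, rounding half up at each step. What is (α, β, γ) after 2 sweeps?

(0.386, -0.236, 1.071)

Iteration 1:
  α = (3 - (-0.3)·0.000 - (1)·0.000) / (5.3) = 0.566
  β = (0 - (-0.6)·0.566 - (1.8)·0.000) / (6.4) = 0.053
  γ = (5 - (-1)·0.566 - (2.6)·0.053) / (5.6) = 0.969
Iteration 2:
  α = (3 - (-0.3)·0.053 - (1)·0.969) / (5.3) = 0.386
  β = (0 - (-0.6)·0.386 - (1.8)·0.969) / (6.4) = -0.236
  γ = (5 - (-1)·0.386 - (2.6)·-0.236) / (5.6) = 1.071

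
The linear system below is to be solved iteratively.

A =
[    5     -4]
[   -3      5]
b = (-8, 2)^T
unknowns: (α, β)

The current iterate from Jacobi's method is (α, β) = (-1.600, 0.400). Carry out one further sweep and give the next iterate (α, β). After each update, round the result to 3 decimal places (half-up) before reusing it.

(-1.280, -0.560)

One sweep:
  α = (-8 - (-4)·0.400) / (5) = -1.280
  β = (2 - (-3)·-1.600) / (5) = -0.560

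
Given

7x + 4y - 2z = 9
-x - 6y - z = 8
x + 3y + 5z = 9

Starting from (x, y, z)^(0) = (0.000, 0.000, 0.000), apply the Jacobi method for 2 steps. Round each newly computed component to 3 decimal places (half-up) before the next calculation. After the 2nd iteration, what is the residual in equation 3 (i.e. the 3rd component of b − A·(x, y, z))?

Iteration 1:
  x = (9 - (4)·0.000 - (-2)·0.000) / (7) = 1.286
  y = (8 - (-1)·0.000 - (-1)·0.000) / (-6) = -1.333
  z = (9 - (1)·0.000 - (3)·0.000) / (5) = 1.800
Iteration 2:
  x = (9 - (4)·-1.333 - (-2)·1.800) / (7) = 2.562
  y = (8 - (-1)·1.286 - (-1)·1.800) / (-6) = -1.848
  z = (9 - (1)·1.286 - (3)·-1.333) / (5) = 2.343
Residual b − A·x = (3.144, 1.817, 0.267)

0.267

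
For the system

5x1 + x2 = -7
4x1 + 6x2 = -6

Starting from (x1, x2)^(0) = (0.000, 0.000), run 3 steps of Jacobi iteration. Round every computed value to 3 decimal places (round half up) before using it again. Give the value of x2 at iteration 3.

-0.200

Iteration 1:
  x1 = (-7 - (1)·0.000) / (5) = -1.400
  x2 = (-6 - (4)·0.000) / (6) = -1.000
Iteration 2:
  x1 = (-7 - (1)·-1.000) / (5) = -1.200
  x2 = (-6 - (4)·-1.400) / (6) = -0.067
Iteration 3:
  x1 = (-7 - (1)·-0.067) / (5) = -1.387
  x2 = (-6 - (4)·-1.200) / (6) = -0.200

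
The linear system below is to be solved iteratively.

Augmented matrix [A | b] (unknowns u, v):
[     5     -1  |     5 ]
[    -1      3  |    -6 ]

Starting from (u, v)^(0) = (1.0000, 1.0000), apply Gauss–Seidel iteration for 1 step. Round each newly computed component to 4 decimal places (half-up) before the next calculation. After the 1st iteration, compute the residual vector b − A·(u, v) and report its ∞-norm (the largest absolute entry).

2.6000

Iteration 1:
  u = (5 - (-1)·1.0000) / (5) = 1.2000
  v = (-6 - (-1)·1.2000) / (3) = -1.6000
Residual b − A·x = (-2.6000, 0.0000); ∞-norm = 2.6000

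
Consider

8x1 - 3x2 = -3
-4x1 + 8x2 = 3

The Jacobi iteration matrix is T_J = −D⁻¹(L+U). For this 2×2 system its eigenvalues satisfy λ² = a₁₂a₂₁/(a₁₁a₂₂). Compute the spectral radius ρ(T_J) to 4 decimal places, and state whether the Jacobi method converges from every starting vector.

a₁₂a₂₁/(a₁₁a₂₂) = (-3)·(-4) / ((8)·(8)) = 0.187500
ρ = √|0.187500| = √0.187500 = 0.4330
ρ < 1, so Jacobi converges

0.4330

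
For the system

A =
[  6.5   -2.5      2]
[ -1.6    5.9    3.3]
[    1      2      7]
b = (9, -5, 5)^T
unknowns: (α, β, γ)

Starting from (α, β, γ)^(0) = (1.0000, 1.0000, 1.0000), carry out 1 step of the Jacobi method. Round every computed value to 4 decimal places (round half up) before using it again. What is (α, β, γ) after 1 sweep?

Iteration 1:
  α = (9 - (-2.5)·1.0000 - (2)·1.0000) / (6.5) = 1.4615
  β = (-5 - (-1.6)·1.0000 - (3.3)·1.0000) / (5.9) = -1.1356
  γ = (5 - (1)·1.0000 - (2)·1.0000) / (7) = 0.2857

(1.4615, -1.1356, 0.2857)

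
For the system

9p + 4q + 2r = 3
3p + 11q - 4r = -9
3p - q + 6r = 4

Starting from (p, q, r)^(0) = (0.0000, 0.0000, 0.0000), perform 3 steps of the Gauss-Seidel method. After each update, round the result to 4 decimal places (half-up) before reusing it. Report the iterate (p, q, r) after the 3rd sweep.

Iteration 1:
  p = (3 - (4)·0.0000 - (2)·0.0000) / (9) = 0.3333
  q = (-9 - (3)·0.3333 - (-4)·0.0000) / (11) = -0.9091
  r = (4 - (3)·0.3333 - (-1)·-0.9091) / (6) = 0.3485
Iteration 2:
  p = (3 - (4)·-0.9091 - (2)·0.3485) / (9) = 0.6599
  q = (-9 - (3)·0.6599 - (-4)·0.3485) / (11) = -0.8714
  r = (4 - (3)·0.6599 - (-1)·-0.8714) / (6) = 0.1915
Iteration 3:
  p = (3 - (4)·-0.8714 - (2)·0.1915) / (9) = 0.6781
  q = (-9 - (3)·0.6781 - (-4)·0.1915) / (11) = -0.9335
  r = (4 - (3)·0.6781 - (-1)·-0.9335) / (6) = 0.1720

(0.6781, -0.9335, 0.1720)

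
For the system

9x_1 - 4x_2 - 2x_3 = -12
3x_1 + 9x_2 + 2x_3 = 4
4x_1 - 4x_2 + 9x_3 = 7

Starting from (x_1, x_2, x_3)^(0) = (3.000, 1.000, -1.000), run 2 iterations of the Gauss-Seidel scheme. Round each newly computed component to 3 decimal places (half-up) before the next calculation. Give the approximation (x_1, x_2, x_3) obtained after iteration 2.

Iteration 1:
  x_1 = (-12 - (-4)·1.000 - (-2)·-1.000) / (9) = -1.111
  x_2 = (4 - (3)·-1.111 - (2)·-1.000) / (9) = 1.037
  x_3 = (7 - (4)·-1.111 - (-4)·1.037) / (9) = 1.732
Iteration 2:
  x_1 = (-12 - (-4)·1.037 - (-2)·1.732) / (9) = -0.488
  x_2 = (4 - (3)·-0.488 - (2)·1.732) / (9) = 0.222
  x_3 = (7 - (4)·-0.488 - (-4)·0.222) / (9) = 1.093

(-0.488, 0.222, 1.093)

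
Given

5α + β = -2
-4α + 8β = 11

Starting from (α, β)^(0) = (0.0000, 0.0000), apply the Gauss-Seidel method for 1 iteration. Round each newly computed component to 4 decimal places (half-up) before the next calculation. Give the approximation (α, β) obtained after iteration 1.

(-0.4000, 1.1750)

Iteration 1:
  α = (-2 - (1)·0.0000) / (5) = -0.4000
  β = (11 - (-4)·-0.4000) / (8) = 1.1750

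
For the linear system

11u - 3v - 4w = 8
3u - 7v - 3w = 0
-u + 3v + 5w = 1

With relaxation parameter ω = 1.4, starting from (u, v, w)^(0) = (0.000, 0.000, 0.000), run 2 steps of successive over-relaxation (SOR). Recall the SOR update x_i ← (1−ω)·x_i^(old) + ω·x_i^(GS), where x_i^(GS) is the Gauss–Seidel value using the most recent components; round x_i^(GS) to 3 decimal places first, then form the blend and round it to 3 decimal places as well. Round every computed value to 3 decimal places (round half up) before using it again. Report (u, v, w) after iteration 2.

Iteration 1:
  u: GS value = (8 - (-3)·0.000 - (-4)·0.000) / (11) = 0.727;  u ← (1−ω)·0.000 + ω·0.727 = 1.018
  v: GS value = (0 - (3)·1.018 - (-3)·0.000) / (-7) = 0.436;  v ← (1−ω)·0.000 + ω·0.436 = 0.610
  w: GS value = (1 - (-1)·1.018 - (3)·0.610) / (5) = 0.038;  w ← (1−ω)·0.000 + ω·0.038 = 0.053
Iteration 2:
  u: GS value = (8 - (-3)·0.610 - (-4)·0.053) / (11) = 0.913;  u ← (1−ω)·1.018 + ω·0.913 = 0.871
  v: GS value = (0 - (3)·0.871 - (-3)·0.053) / (-7) = 0.351;  v ← (1−ω)·0.610 + ω·0.351 = 0.247
  w: GS value = (1 - (-1)·0.871 - (3)·0.247) / (5) = 0.226;  w ← (1−ω)·0.053 + ω·0.226 = 0.295

(0.871, 0.247, 0.295)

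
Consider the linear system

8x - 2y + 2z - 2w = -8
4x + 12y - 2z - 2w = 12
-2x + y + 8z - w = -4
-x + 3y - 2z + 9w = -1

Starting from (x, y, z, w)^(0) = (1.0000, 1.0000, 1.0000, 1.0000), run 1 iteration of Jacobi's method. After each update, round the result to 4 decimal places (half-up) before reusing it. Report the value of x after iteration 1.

-0.7500

Iteration 1:
  x = (-8 - (-2)·1.0000 - (2)·1.0000 - (-2)·1.0000) / (8) = -0.7500
  y = (12 - (4)·1.0000 - (-2)·1.0000 - (-2)·1.0000) / (12) = 1.0000
  z = (-4 - (-2)·1.0000 - (1)·1.0000 - (-1)·1.0000) / (8) = -0.2500
  w = (-1 - (-1)·1.0000 - (3)·1.0000 - (-2)·1.0000) / (9) = -0.1111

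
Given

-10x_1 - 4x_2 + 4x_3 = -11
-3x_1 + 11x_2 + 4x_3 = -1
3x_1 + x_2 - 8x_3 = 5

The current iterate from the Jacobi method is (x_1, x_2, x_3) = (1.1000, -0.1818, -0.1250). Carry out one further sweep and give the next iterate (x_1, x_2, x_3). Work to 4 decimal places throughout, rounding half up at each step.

One sweep:
  x_1 = (-11 - (-4)·-0.1818 - (4)·-0.1250) / (-10) = 1.1227
  x_2 = (-1 - (-3)·1.1000 - (4)·-0.1250) / (11) = 0.2545
  x_3 = (5 - (3)·1.1000 - (1)·-0.1818) / (-8) = -0.2352

(1.1227, 0.2545, -0.2352)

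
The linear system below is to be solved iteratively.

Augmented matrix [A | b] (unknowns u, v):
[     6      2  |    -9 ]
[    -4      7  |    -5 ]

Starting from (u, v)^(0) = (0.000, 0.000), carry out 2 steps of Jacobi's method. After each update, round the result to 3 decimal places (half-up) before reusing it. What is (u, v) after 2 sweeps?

(-1.262, -1.571)

Iteration 1:
  u = (-9 - (2)·0.000) / (6) = -1.500
  v = (-5 - (-4)·0.000) / (7) = -0.714
Iteration 2:
  u = (-9 - (2)·-0.714) / (6) = -1.262
  v = (-5 - (-4)·-1.500) / (7) = -1.571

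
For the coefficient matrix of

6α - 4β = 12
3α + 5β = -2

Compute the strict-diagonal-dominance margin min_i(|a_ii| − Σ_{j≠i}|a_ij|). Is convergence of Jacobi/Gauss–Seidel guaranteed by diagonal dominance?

row 1: |6| − (4) = 2
row 2: |5| − (3) = 2
minimum over rows = 2 → strictly diagonally dominant (convergence guaranteed)

2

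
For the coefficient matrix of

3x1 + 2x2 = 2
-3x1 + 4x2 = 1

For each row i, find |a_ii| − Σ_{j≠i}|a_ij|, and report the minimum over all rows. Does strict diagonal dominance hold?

row 1: |3| − (2) = 1
row 2: |4| − (3) = 1
minimum over rows = 1 → strictly diagonally dominant (convergence guaranteed)

1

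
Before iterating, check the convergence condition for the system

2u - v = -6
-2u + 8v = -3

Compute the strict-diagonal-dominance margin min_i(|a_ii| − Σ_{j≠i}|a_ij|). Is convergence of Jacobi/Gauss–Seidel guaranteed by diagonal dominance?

row 1: |2| − (1) = 1
row 2: |8| − (2) = 6
minimum over rows = 1 → strictly diagonally dominant (convergence guaranteed)

1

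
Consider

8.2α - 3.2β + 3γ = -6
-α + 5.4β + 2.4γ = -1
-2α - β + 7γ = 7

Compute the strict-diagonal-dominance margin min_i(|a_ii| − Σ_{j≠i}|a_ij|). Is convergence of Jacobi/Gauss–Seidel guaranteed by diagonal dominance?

2

row 1: |8.2| − (3.2+3) = 2
row 2: |5.4| − (1+2.4) = 2
row 3: |7| − (2+1) = 4
minimum over rows = 2 → strictly diagonally dominant (convergence guaranteed)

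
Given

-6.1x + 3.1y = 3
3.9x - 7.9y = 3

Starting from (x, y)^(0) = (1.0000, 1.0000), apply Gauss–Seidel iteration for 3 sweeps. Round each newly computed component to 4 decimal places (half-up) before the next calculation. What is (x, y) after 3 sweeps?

(-0.8556, -0.8021)

Iteration 1:
  x = (3 - (3.1)·1.0000) / (-6.1) = 0.0164
  y = (3 - (3.9)·0.0164) / (-7.9) = -0.3717
Iteration 2:
  x = (3 - (3.1)·-0.3717) / (-6.1) = -0.6807
  y = (3 - (3.9)·-0.6807) / (-7.9) = -0.7158
Iteration 3:
  x = (3 - (3.1)·-0.7158) / (-6.1) = -0.8556
  y = (3 - (3.9)·-0.8556) / (-7.9) = -0.8021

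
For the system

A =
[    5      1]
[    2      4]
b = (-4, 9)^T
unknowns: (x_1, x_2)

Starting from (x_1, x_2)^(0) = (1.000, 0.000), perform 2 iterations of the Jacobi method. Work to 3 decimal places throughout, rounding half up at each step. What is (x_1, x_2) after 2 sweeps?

(-1.150, 2.650)

Iteration 1:
  x_1 = (-4 - (1)·0.000) / (5) = -0.800
  x_2 = (9 - (2)·1.000) / (4) = 1.750
Iteration 2:
  x_1 = (-4 - (1)·1.750) / (5) = -1.150
  x_2 = (9 - (2)·-0.800) / (4) = 2.650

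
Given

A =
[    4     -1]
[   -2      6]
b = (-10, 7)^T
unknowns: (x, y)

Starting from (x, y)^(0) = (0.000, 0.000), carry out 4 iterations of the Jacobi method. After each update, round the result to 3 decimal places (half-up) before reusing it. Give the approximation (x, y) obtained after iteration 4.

(-2.392, 0.361)

Iteration 1:
  x = (-10 - (-1)·0.000) / (4) = -2.500
  y = (7 - (-2)·0.000) / (6) = 1.167
Iteration 2:
  x = (-10 - (-1)·1.167) / (4) = -2.208
  y = (7 - (-2)·-2.500) / (6) = 0.333
Iteration 3:
  x = (-10 - (-1)·0.333) / (4) = -2.417
  y = (7 - (-2)·-2.208) / (6) = 0.431
Iteration 4:
  x = (-10 - (-1)·0.431) / (4) = -2.392
  y = (7 - (-2)·-2.417) / (6) = 0.361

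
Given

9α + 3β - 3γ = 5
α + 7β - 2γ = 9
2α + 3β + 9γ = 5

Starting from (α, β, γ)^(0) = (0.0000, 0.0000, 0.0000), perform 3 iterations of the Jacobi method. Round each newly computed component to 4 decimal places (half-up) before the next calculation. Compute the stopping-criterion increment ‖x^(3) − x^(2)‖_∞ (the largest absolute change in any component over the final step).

Iteration 1:
  α = (5 - (3)·0.0000 - (-3)·0.0000) / (9) = 0.5556
  β = (9 - (1)·0.0000 - (-2)·0.0000) / (7) = 1.2857
  γ = (5 - (2)·0.0000 - (3)·0.0000) / (9) = 0.5556
Iteration 2:
  α = (5 - (3)·1.2857 - (-3)·0.5556) / (9) = 0.3122
  β = (9 - (1)·0.5556 - (-2)·0.5556) / (7) = 1.3651
  γ = (5 - (2)·0.5556 - (3)·1.2857) / (9) = 0.0035
Iteration 3:
  α = (5 - (3)·1.3651 - (-3)·0.0035) / (9) = 0.1017
  β = (9 - (1)·0.3122 - (-2)·0.0035) / (7) = 1.2421
  γ = (5 - (2)·0.3122 - (3)·1.3651) / (9) = 0.0311
Change: (-0.2105, -0.1230, 0.0276) → max |·| = 0.2105

0.2105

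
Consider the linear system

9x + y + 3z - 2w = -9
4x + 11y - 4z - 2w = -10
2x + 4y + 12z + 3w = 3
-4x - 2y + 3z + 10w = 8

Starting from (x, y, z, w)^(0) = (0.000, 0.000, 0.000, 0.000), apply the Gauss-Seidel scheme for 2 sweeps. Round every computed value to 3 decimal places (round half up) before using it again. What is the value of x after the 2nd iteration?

Iteration 1:
  x = (-9 - (1)·0.000 - (3)·0.000 - (-2)·0.000) / (9) = -1.000
  y = (-10 - (4)·-1.000 - (-4)·0.000 - (-2)·0.000) / (11) = -0.545
  z = (3 - (2)·-1.000 - (4)·-0.545 - (3)·0.000) / (12) = 0.598
  w = (8 - (-4)·-1.000 - (-2)·-0.545 - (3)·0.598) / (10) = 0.112
Iteration 2:
  x = (-9 - (1)·-0.545 - (3)·0.598 - (-2)·0.112) / (9) = -1.114
  y = (-10 - (4)·-1.114 - (-4)·0.598 - (-2)·0.112) / (11) = -0.266
  z = (3 - (2)·-1.114 - (4)·-0.266 - (3)·0.112) / (12) = 0.496
  w = (8 - (-4)·-1.114 - (-2)·-0.266 - (3)·0.496) / (10) = 0.152

-1.114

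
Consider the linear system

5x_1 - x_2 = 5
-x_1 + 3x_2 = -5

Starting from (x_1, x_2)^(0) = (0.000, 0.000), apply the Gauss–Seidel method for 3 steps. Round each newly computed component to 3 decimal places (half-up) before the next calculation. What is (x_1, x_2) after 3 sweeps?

(0.716, -1.428)

Iteration 1:
  x_1 = (5 - (-1)·0.000) / (5) = 1.000
  x_2 = (-5 - (-1)·1.000) / (3) = -1.333
Iteration 2:
  x_1 = (5 - (-1)·-1.333) / (5) = 0.733
  x_2 = (-5 - (-1)·0.733) / (3) = -1.422
Iteration 3:
  x_1 = (5 - (-1)·-1.422) / (5) = 0.716
  x_2 = (-5 - (-1)·0.716) / (3) = -1.428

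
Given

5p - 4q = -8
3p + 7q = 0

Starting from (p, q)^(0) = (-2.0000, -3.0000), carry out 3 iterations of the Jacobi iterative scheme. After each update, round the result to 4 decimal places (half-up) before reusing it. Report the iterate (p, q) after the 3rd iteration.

(-0.2286, 0.3918)

Iteration 1:
  p = (-8 - (-4)·-3.0000) / (5) = -4.0000
  q = (0 - (3)·-2.0000) / (7) = 0.8571
Iteration 2:
  p = (-8 - (-4)·0.8571) / (5) = -0.9143
  q = (0 - (3)·-4.0000) / (7) = 1.7143
Iteration 3:
  p = (-8 - (-4)·1.7143) / (5) = -0.2286
  q = (0 - (3)·-0.9143) / (7) = 0.3918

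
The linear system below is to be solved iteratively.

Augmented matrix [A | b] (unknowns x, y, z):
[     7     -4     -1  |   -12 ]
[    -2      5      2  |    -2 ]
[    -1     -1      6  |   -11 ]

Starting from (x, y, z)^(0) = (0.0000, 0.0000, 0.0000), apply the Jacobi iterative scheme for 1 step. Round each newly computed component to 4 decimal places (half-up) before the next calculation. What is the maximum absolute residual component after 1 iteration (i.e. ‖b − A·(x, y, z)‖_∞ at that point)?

3.4332

Iteration 1:
  x = (-12 - (-4)·0.0000 - (-1)·0.0000) / (7) = -1.7143
  y = (-2 - (-2)·0.0000 - (2)·0.0000) / (5) = -0.4000
  z = (-11 - (-1)·0.0000 - (-1)·0.0000) / (6) = -1.8333
Residual b − A·x = (-3.4332, 0.2380, -2.1145); ∞-norm = 3.4332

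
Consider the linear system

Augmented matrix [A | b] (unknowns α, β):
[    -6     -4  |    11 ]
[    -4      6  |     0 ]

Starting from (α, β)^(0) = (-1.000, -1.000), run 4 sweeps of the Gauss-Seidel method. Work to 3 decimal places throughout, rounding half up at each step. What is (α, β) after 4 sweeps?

(-1.278, -0.852)

Iteration 1:
  α = (11 - (-4)·-1.000) / (-6) = -1.167
  β = (0 - (-4)·-1.167) / (6) = -0.778
Iteration 2:
  α = (11 - (-4)·-0.778) / (-6) = -1.315
  β = (0 - (-4)·-1.315) / (6) = -0.877
Iteration 3:
  α = (11 - (-4)·-0.877) / (-6) = -1.249
  β = (0 - (-4)·-1.249) / (6) = -0.833
Iteration 4:
  α = (11 - (-4)·-0.833) / (-6) = -1.278
  β = (0 - (-4)·-1.278) / (6) = -0.852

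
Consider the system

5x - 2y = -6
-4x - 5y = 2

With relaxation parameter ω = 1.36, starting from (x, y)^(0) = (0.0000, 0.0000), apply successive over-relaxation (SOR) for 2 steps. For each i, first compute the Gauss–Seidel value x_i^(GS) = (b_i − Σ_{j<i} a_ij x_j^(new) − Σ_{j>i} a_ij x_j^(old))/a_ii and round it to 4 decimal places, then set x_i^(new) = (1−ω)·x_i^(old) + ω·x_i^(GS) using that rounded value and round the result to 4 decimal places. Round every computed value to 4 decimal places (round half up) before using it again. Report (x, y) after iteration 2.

(-0.3745, -0.5799)

Iteration 1:
  x: GS value = (-6 - (-2)·0.0000) / (5) = -1.2000;  x ← (1−ω)·0.0000 + ω·-1.2000 = -1.6320
  y: GS value = (2 - (-4)·-1.6320) / (-5) = 0.9056;  y ← (1−ω)·0.0000 + ω·0.9056 = 1.2316
Iteration 2:
  x: GS value = (-6 - (-2)·1.2316) / (5) = -0.7074;  x ← (1−ω)·-1.6320 + ω·-0.7074 = -0.3745
  y: GS value = (2 - (-4)·-0.3745) / (-5) = -0.1004;  y ← (1−ω)·1.2316 + ω·-0.1004 = -0.5799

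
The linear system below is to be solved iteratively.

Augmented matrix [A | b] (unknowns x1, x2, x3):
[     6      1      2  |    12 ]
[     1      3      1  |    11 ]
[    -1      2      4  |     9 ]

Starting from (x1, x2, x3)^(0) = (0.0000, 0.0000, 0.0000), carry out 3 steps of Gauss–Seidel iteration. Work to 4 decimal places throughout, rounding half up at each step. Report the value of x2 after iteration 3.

Iteration 1:
  x1 = (12 - (1)·0.0000 - (2)·0.0000) / (6) = 2.0000
  x2 = (11 - (1)·2.0000 - (1)·0.0000) / (3) = 3.0000
  x3 = (9 - (-1)·2.0000 - (2)·3.0000) / (4) = 1.2500
Iteration 2:
  x1 = (12 - (1)·3.0000 - (2)·1.2500) / (6) = 1.0833
  x2 = (11 - (1)·1.0833 - (1)·1.2500) / (3) = 2.8889
  x3 = (9 - (-1)·1.0833 - (2)·2.8889) / (4) = 1.0764
Iteration 3:
  x1 = (12 - (1)·2.8889 - (2)·1.0764) / (6) = 1.1597
  x2 = (11 - (1)·1.1597 - (1)·1.0764) / (3) = 2.9213
  x3 = (9 - (-1)·1.1597 - (2)·2.9213) / (4) = 1.0793

2.9213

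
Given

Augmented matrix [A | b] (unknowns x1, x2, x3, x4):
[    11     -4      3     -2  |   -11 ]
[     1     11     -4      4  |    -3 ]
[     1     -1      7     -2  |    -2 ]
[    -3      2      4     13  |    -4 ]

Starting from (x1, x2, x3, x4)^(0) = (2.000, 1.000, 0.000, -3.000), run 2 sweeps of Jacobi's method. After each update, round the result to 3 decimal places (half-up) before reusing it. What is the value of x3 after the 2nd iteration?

Iteration 1:
  x1 = (-11 - (-4)·1.000 - (3)·0.000 - (-2)·-3.000) / (11) = -1.182
  x2 = (-3 - (1)·2.000 - (-4)·0.000 - (4)·-3.000) / (11) = 0.636
  x3 = (-2 - (1)·2.000 - (-1)·1.000 - (-2)·-3.000) / (7) = -1.286
  x4 = (-4 - (-3)·2.000 - (2)·1.000 - (4)·0.000) / (13) = 0.000
Iteration 2:
  x1 = (-11 - (-4)·0.636 - (3)·-1.286 - (-2)·0.000) / (11) = -0.418
  x2 = (-3 - (1)·-1.182 - (-4)·-1.286 - (4)·0.000) / (11) = -0.633
  x3 = (-2 - (1)·-1.182 - (-1)·0.636 - (-2)·0.000) / (7) = -0.026
  x4 = (-4 - (-3)·-1.182 - (2)·0.636 - (4)·-1.286) / (13) = -0.283

-0.026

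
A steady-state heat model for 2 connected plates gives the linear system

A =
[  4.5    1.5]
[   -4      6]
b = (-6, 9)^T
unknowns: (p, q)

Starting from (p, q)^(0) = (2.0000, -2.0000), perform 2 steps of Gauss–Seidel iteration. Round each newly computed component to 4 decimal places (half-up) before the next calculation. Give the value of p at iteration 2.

-1.6852

Iteration 1:
  p = (-6 - (1.5)·-2.0000) / (4.5) = -0.6667
  q = (9 - (-4)·-0.6667) / (6) = 1.0555
Iteration 2:
  p = (-6 - (1.5)·1.0555) / (4.5) = -1.6852
  q = (9 - (-4)·-1.6852) / (6) = 0.3765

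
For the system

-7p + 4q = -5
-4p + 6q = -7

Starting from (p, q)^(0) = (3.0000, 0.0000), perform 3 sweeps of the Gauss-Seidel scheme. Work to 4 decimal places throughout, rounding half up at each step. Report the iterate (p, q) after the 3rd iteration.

Iteration 1:
  p = (-5 - (4)·0.0000) / (-7) = 0.7143
  q = (-7 - (-4)·0.7143) / (6) = -0.6905
Iteration 2:
  p = (-5 - (4)·-0.6905) / (-7) = 0.3197
  q = (-7 - (-4)·0.3197) / (6) = -0.9535
Iteration 3:
  p = (-5 - (4)·-0.9535) / (-7) = 0.1694
  q = (-7 - (-4)·0.1694) / (6) = -1.0537

(0.1694, -1.0537)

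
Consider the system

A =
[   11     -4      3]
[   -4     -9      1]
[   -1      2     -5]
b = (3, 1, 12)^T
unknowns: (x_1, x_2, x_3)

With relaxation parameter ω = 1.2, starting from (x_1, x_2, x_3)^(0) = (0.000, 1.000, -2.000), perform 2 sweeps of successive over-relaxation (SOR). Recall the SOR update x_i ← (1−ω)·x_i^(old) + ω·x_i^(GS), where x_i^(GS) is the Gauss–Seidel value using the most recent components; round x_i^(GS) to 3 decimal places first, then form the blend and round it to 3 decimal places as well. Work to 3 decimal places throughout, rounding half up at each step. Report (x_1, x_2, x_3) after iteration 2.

(0.588, -0.638, -2.633)

Iteration 1:
  x_1: GS value = (3 - (-4)·1.000 - (3)·-2.000) / (11) = 1.182;  x_1 ← (1−ω)·0.000 + ω·1.182 = 1.418
  x_2: GS value = (1 - (-4)·1.418 - (1)·-2.000) / (-9) = -0.964;  x_2 ← (1−ω)·1.000 + ω·-0.964 = -1.357
  x_3: GS value = (12 - (-1)·1.418 - (2)·-1.357) / (-5) = -3.226;  x_3 ← (1−ω)·-2.000 + ω·-3.226 = -3.471
Iteration 2:
  x_1: GS value = (3 - (-4)·-1.357 - (3)·-3.471) / (11) = 0.726;  x_1 ← (1−ω)·1.418 + ω·0.726 = 0.588
  x_2: GS value = (1 - (-4)·0.588 - (1)·-3.471) / (-9) = -0.758;  x_2 ← (1−ω)·-1.357 + ω·-0.758 = -0.638
  x_3: GS value = (12 - (-1)·0.588 - (2)·-0.638) / (-5) = -2.773;  x_3 ← (1−ω)·-3.471 + ω·-2.773 = -2.633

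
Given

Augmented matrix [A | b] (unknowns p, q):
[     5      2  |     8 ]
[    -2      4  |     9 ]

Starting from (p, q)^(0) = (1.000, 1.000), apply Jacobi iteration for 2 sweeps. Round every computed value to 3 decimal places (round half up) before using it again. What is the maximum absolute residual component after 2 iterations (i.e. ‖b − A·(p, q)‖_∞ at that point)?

1.400

Iteration 1:
  p = (8 - (2)·1.000) / (5) = 1.200
  q = (9 - (-2)·1.000) / (4) = 2.750
Iteration 2:
  p = (8 - (2)·2.750) / (5) = 0.500
  q = (9 - (-2)·1.200) / (4) = 2.850
Residual b − A·x = (-0.200, -1.400); ∞-norm = 1.400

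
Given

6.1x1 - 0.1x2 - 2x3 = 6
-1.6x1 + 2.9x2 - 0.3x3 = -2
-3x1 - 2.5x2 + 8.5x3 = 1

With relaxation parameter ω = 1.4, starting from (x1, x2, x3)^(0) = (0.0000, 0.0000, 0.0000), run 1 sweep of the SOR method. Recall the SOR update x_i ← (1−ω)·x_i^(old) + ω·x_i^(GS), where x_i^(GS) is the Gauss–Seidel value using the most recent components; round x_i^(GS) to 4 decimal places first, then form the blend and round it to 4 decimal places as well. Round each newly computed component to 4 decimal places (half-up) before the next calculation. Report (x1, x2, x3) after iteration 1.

(1.3770, 0.0981, 0.8855)

Iteration 1:
  x1: GS value = (6 - (-0.1)·0.0000 - (-2)·0.0000) / (6.1) = 0.9836;  x1 ← (1−ω)·0.0000 + ω·0.9836 = 1.3770
  x2: GS value = (-2 - (-1.6)·1.3770 - (-0.3)·0.0000) / (2.9) = 0.0701;  x2 ← (1−ω)·0.0000 + ω·0.0701 = 0.0981
  x3: GS value = (1 - (-3)·1.3770 - (-2.5)·0.0981) / (8.5) = 0.6325;  x3 ← (1−ω)·0.0000 + ω·0.6325 = 0.8855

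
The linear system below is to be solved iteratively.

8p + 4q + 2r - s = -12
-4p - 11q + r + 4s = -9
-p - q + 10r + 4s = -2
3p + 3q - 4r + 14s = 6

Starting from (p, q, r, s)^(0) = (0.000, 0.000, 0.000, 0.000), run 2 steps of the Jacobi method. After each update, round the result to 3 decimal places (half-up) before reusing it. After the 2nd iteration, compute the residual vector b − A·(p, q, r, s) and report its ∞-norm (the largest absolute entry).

2.166

Iteration 1:
  p = (-12 - (4)·0.000 - (2)·0.000 - (-1)·0.000) / (8) = -1.500
  q = (-9 - (-4)·0.000 - (1)·0.000 - (4)·0.000) / (-11) = 0.818
  r = (-2 - (-1)·0.000 - (-1)·0.000 - (4)·0.000) / (10) = -0.200
  s = (6 - (3)·0.000 - (3)·0.000 - (-4)·0.000) / (14) = 0.429
Iteration 2:
  p = (-12 - (4)·0.818 - (2)·-0.200 - (-1)·0.429) / (8) = -1.805
  q = (-9 - (-4)·-1.500 - (1)·-0.200 - (4)·0.429) / (-11) = 1.501
  r = (-2 - (-1)·-1.500 - (-1)·0.818 - (4)·0.429) / (10) = -0.440
  s = (6 - (3)·-1.500 - (3)·0.818 - (-4)·-0.200) / (14) = 0.518
Residual b − A·x = (-2.166, -1.341, 0.024, -2.100); ∞-norm = 2.166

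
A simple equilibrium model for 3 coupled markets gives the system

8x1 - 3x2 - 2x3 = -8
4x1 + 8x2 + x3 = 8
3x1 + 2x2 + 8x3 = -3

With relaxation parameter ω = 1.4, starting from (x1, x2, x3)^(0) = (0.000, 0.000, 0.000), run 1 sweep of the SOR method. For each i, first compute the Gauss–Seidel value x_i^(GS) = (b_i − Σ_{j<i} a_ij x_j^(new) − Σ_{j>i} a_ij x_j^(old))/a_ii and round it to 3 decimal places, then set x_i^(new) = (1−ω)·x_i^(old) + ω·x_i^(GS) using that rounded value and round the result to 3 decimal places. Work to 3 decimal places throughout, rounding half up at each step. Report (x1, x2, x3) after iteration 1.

(-1.400, 2.380, -0.623)

Iteration 1:
  x1: GS value = (-8 - (-3)·0.000 - (-2)·0.000) / (8) = -1.000;  x1 ← (1−ω)·0.000 + ω·-1.000 = -1.400
  x2: GS value = (8 - (4)·-1.400 - (1)·0.000) / (8) = 1.700;  x2 ← (1−ω)·0.000 + ω·1.700 = 2.380
  x3: GS value = (-3 - (3)·-1.400 - (2)·2.380) / (8) = -0.445;  x3 ← (1−ω)·0.000 + ω·-0.445 = -0.623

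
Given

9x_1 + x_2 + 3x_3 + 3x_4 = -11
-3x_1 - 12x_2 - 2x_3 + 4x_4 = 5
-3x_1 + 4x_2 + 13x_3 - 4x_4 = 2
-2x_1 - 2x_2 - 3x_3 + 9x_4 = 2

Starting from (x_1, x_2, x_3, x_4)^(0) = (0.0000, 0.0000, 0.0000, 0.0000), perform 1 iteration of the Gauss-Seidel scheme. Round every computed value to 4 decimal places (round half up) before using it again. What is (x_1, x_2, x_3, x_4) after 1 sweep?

Iteration 1:
  x_1 = (-11 - (1)·0.0000 - (3)·0.0000 - (3)·0.0000) / (9) = -1.2222
  x_2 = (5 - (-3)·-1.2222 - (-2)·0.0000 - (4)·0.0000) / (-12) = -0.1111
  x_3 = (2 - (-3)·-1.2222 - (4)·-0.1111 - (-4)·0.0000) / (13) = -0.0940
  x_4 = (2 - (-2)·-1.2222 - (-2)·-0.1111 - (-3)·-0.0940) / (9) = -0.1054

(-1.2222, -0.1111, -0.0940, -0.1054)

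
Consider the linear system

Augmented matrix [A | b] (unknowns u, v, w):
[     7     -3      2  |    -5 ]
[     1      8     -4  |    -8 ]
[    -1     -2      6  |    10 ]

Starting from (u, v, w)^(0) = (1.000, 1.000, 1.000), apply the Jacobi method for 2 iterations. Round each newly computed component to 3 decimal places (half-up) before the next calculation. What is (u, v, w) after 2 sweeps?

(-1.601, 0.155, 1.363)

Iteration 1:
  u = (-5 - (-3)·1.000 - (2)·1.000) / (7) = -0.571
  v = (-8 - (1)·1.000 - (-4)·1.000) / (8) = -0.625
  w = (10 - (-1)·1.000 - (-2)·1.000) / (6) = 2.167
Iteration 2:
  u = (-5 - (-3)·-0.625 - (2)·2.167) / (7) = -1.601
  v = (-8 - (1)·-0.571 - (-4)·2.167) / (8) = 0.155
  w = (10 - (-1)·-0.571 - (-2)·-0.625) / (6) = 1.363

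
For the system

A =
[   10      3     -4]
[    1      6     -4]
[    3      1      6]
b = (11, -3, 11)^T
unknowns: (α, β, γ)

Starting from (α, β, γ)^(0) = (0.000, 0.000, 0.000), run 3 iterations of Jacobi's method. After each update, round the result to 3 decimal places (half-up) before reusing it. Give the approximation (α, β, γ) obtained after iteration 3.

Iteration 1:
  α = (11 - (3)·0.000 - (-4)·0.000) / (10) = 1.100
  β = (-3 - (1)·0.000 - (-4)·0.000) / (6) = -0.500
  γ = (11 - (3)·0.000 - (1)·0.000) / (6) = 1.833
Iteration 2:
  α = (11 - (3)·-0.500 - (-4)·1.833) / (10) = 1.983
  β = (-3 - (1)·1.100 - (-4)·1.833) / (6) = 0.539
  γ = (11 - (3)·1.100 - (1)·-0.500) / (6) = 1.367
Iteration 3:
  α = (11 - (3)·0.539 - (-4)·1.367) / (10) = 1.485
  β = (-3 - (1)·1.983 - (-4)·1.367) / (6) = 0.081
  γ = (11 - (3)·1.983 - (1)·0.539) / (6) = 0.752

(1.485, 0.081, 0.752)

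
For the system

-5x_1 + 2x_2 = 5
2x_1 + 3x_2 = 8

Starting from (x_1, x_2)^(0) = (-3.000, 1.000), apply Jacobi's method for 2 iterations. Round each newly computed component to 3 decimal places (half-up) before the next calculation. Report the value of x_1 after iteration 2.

0.867

Iteration 1:
  x_1 = (5 - (2)·1.000) / (-5) = -0.600
  x_2 = (8 - (2)·-3.000) / (3) = 4.667
Iteration 2:
  x_1 = (5 - (2)·4.667) / (-5) = 0.867
  x_2 = (8 - (2)·-0.600) / (3) = 3.067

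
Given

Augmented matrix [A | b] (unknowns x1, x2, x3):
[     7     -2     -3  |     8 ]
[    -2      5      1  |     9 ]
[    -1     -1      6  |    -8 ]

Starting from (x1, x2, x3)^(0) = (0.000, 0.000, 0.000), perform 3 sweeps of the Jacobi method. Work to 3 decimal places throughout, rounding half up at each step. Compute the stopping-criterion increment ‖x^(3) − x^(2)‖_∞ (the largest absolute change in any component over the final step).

Iteration 1:
  x1 = (8 - (-2)·0.000 - (-3)·0.000) / (7) = 1.143
  x2 = (9 - (-2)·0.000 - (1)·0.000) / (5) = 1.800
  x3 = (-8 - (-1)·0.000 - (-1)·0.000) / (6) = -1.333
Iteration 2:
  x1 = (8 - (-2)·1.800 - (-3)·-1.333) / (7) = 1.086
  x2 = (9 - (-2)·1.143 - (1)·-1.333) / (5) = 2.524
  x3 = (-8 - (-1)·1.143 - (-1)·1.800) / (6) = -0.843
Iteration 3:
  x1 = (8 - (-2)·2.524 - (-3)·-0.843) / (7) = 1.503
  x2 = (9 - (-2)·1.086 - (1)·-0.843) / (5) = 2.403
  x3 = (-8 - (-1)·1.086 - (-1)·2.524) / (6) = -0.732
Change: (0.417, -0.121, 0.111) → max |·| = 0.417

0.417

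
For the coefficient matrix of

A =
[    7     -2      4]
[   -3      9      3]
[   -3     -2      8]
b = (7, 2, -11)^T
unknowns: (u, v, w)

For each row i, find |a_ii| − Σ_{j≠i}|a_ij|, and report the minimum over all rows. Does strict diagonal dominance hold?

row 1: |7| − (2+4) = 1
row 2: |9| − (3+3) = 3
row 3: |8| − (3+2) = 3
minimum over rows = 1 → strictly diagonally dominant (convergence guaranteed)

1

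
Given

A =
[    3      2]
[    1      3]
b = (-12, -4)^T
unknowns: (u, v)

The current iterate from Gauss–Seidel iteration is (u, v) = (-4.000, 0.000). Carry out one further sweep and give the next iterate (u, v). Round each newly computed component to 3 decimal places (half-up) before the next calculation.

(-4.000, 0.000)

One sweep:
  u = (-12 - (2)·0.000) / (3) = -4.000
  v = (-4 - (1)·-4.000) / (3) = 0.000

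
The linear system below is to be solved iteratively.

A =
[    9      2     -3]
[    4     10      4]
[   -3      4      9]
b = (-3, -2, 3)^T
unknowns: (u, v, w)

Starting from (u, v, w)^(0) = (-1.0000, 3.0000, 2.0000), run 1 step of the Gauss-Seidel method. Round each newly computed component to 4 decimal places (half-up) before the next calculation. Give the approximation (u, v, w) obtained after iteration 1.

(-0.3333, -0.8667, 0.6074)

Iteration 1:
  u = (-3 - (2)·3.0000 - (-3)·2.0000) / (9) = -0.3333
  v = (-2 - (4)·-0.3333 - (4)·2.0000) / (10) = -0.8667
  w = (3 - (-3)·-0.3333 - (4)·-0.8667) / (9) = 0.6074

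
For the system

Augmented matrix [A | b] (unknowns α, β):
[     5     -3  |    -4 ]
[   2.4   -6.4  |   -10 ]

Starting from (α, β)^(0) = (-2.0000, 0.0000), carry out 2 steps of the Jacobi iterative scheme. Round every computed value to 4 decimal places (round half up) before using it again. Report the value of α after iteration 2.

Iteration 1:
  α = (-4 - (-3)·0.0000) / (5) = -0.8000
  β = (-10 - (2.4)·-2.0000) / (-6.4) = 0.8125
Iteration 2:
  α = (-4 - (-3)·0.8125) / (5) = -0.3125
  β = (-10 - (2.4)·-0.8000) / (-6.4) = 1.2625

-0.3125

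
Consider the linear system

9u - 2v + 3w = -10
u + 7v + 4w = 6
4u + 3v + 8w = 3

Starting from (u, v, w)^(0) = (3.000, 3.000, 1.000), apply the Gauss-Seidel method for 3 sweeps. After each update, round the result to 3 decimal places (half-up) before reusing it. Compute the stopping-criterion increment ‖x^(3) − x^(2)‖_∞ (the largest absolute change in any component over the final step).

Iteration 1:
  u = (-10 - (-2)·3.000 - (3)·1.000) / (9) = -0.778
  v = (6 - (1)·-0.778 - (4)·1.000) / (7) = 0.397
  w = (3 - (4)·-0.778 - (3)·0.397) / (8) = 0.615
Iteration 2:
  u = (-10 - (-2)·0.397 - (3)·0.615) / (9) = -1.228
  v = (6 - (1)·-1.228 - (4)·0.615) / (7) = 0.681
  w = (3 - (4)·-1.228 - (3)·0.681) / (8) = 0.734
Iteration 3:
  u = (-10 - (-2)·0.681 - (3)·0.734) / (9) = -1.204
  v = (6 - (1)·-1.204 - (4)·0.734) / (7) = 0.610
  w = (3 - (4)·-1.204 - (3)·0.610) / (8) = 0.748
Change: (0.024, -0.071, 0.014) → max |·| = 0.071

0.071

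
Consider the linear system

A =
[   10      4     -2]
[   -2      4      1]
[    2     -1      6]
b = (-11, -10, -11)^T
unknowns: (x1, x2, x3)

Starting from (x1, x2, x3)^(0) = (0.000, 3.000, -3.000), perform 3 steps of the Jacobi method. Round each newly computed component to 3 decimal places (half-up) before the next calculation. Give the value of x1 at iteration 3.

Iteration 1:
  x1 = (-11 - (4)·3.000 - (-2)·-3.000) / (10) = -2.900
  x2 = (-10 - (-2)·0.000 - (1)·-3.000) / (4) = -1.750
  x3 = (-11 - (2)·0.000 - (-1)·3.000) / (6) = -1.333
Iteration 2:
  x1 = (-11 - (4)·-1.750 - (-2)·-1.333) / (10) = -0.667
  x2 = (-10 - (-2)·-2.900 - (1)·-1.333) / (4) = -3.617
  x3 = (-11 - (2)·-2.900 - (-1)·-1.750) / (6) = -1.158
Iteration 3:
  x1 = (-11 - (4)·-3.617 - (-2)·-1.158) / (10) = 0.115
  x2 = (-10 - (-2)·-0.667 - (1)·-1.158) / (4) = -2.544
  x3 = (-11 - (2)·-0.667 - (-1)·-3.617) / (6) = -2.214

0.115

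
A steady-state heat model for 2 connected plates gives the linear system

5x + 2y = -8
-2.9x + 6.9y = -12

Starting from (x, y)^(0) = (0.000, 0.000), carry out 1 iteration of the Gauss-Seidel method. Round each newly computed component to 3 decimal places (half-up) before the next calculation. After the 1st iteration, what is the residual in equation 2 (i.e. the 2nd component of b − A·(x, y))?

0.003

Iteration 1:
  x = (-8 - (2)·0.000) / (5) = -1.600
  y = (-12 - (-2.9)·-1.600) / (6.9) = -2.412
Residual b − A·x = (4.824, 0.003)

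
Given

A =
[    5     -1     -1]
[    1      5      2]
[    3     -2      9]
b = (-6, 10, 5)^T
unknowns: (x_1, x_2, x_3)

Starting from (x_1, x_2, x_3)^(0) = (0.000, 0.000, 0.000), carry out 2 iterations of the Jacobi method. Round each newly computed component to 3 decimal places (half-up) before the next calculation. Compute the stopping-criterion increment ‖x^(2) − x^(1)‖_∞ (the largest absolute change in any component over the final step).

0.844

Iteration 1:
  x_1 = (-6 - (-1)·0.000 - (-1)·0.000) / (5) = -1.200
  x_2 = (10 - (1)·0.000 - (2)·0.000) / (5) = 2.000
  x_3 = (5 - (3)·0.000 - (-2)·0.000) / (9) = 0.556
Iteration 2:
  x_1 = (-6 - (-1)·2.000 - (-1)·0.556) / (5) = -0.689
  x_2 = (10 - (1)·-1.200 - (2)·0.556) / (5) = 2.018
  x_3 = (5 - (3)·-1.200 - (-2)·2.000) / (9) = 1.400
Change: (0.511, 0.018, 0.844) → max |·| = 0.844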